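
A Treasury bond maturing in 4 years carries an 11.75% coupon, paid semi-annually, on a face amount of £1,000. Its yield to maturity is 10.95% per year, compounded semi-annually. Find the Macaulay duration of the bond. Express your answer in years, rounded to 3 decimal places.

3.314 years

Periodic yield y = 0.05475. Discount each cash flow and weight by its period:
  t   CF        PV=CF/(1+0.05475)^t    t·PV
  1        58.75        55.7004        55.7004
  2        58.75        52.8091       105.6182
  3        58.75        50.0679       150.2037
  4        58.75        47.4690       189.8758
  5        58.75        45.0049       225.0247
  6        58.75        42.6688       256.0129
  7        58.75        40.4540       283.1778
  8     1,058.75       691.1895     5,529.5162
  Σ                  1,025.3636     6,795.1298
Price P = Σ PV = 1,025.3636.
Macaulay duration = Σ(t·PV) / P = 6,795.1298 / 1,025.3636 = 6.62704 half-year periods.
In years: 6.62704 / 2 = 3.31352 years.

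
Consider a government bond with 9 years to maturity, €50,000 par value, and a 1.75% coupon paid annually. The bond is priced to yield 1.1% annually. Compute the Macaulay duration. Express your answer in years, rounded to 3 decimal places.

8.424 years

Periodic yield y = 0.011. Discount each cash flow and weight by its year:
  t   CF        PV=CF/(1+0.011)^t    t·PV
  1       875.00       865.4797       865.4797
  2       875.00       856.0630     1,712.1261
  3       875.00       846.7488     2,540.2464
  4       875.00       837.5359     3,350.1436
  5       875.00       828.4232     4,142.1162
  6       875.00       819.4097     4,916.4584
  7       875.00       810.4943     5,673.4601
  8       875.00       801.6759     6,413.4069
  9    50,875.00    46,104.5749   414,941.1740
  Σ                 52,770.4055   444,554.6114
Price P = Σ PV = 52,770.4055.
Macaulay duration = Σ(t·PV) / P = 444,554.6114 / 52,770.4055 = 8.42432 years.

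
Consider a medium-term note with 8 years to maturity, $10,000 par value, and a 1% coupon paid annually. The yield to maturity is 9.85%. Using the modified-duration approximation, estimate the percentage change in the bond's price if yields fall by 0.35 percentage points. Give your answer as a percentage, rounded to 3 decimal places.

Periodic yield y = 0.0985. Modified duration first:
  t   CF        PV=CF/(1+0.0985)^t    t·PV
  1       100.00        91.0332        91.0332
  2       100.00        82.8705       165.7410
  3       100.00        75.4397       226.3190
  4       100.00        68.6752       274.7007
  5       100.00        62.5172       312.5861
  6       100.00        56.9114       341.4687
  7       100.00        51.8083       362.6583
  8    10,100.00     4,763.4420    38,107.5362
  Σ                  5,252.6976    39,882.0432
P = 5,252.6976; D_Mac = 7.59268 yrs; D_mod = 7.59268/(1+0.0985) = 6.91186 yrs.
ΔP/P ≈ -D_mod · Δy = -6.91186 × (-0.0035) = +0.024192 = +2.4192%.

+2.419%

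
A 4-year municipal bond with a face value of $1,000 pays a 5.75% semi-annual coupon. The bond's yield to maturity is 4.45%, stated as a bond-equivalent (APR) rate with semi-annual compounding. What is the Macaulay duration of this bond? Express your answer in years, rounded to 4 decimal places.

3.6399 years

Periodic yield y = 0.02225. Discount each cash flow and weight by its period:
  t   CF        PV=CF/(1+0.02225)^t    t·PV
  1        28.75        28.1242        28.1242
  2        28.75        27.5121        55.0242
  3        28.75        26.9133        80.7398
  4        28.75        26.3275       105.3099
  5        28.75        25.7544       128.7722
  6        28.75        25.1939       151.1633
  7        28.75        24.6455       172.5187
  8     1,028.75       862.6863     6,901.4903
  Σ                  1,047.1572     7,623.1427
Price P = Σ PV = 1,047.1572.
Macaulay duration = Σ(t·PV) / P = 7,623.1427 / 1,047.1572 = 7.27985 half-year periods.
In years: 7.27985 / 2 = 3.63992 years.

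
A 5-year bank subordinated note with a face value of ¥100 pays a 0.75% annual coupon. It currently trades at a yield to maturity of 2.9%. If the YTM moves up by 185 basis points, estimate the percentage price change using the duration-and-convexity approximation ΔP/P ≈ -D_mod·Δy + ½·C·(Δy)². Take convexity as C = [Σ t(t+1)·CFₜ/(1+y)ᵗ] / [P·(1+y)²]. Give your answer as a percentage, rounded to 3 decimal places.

-8.373%

With y = 0.029:
  t   CF        PV=CF/(1+0.029)^t    t·PV        t(t+1)·PV
  1         0.75         0.7289         0.7289           1.4577
  2         0.75         0.7083         1.4166           4.2499
  3         0.75         0.6884         2.0651           8.2603
  4         0.75         0.6690         2.6758          13.3792
  5       100.75        87.3309       436.6547       2,619.9285
  Σ                     90.1255       443.5412       2,647.2756
P = 90.1255; D_Mac = 4.92138 yrs; D_mod = 4.78268 yrs; C = 27.74093.
Duration effect: -4.78268 × (+0.0185) = -0.088480
Convexity effect: 0.5 × 27.74093 × (0.0185)² = +0.0047472
ΔP/P ≈ -0.088480 + 0.0047472 = -0.083732 = -8.3732%.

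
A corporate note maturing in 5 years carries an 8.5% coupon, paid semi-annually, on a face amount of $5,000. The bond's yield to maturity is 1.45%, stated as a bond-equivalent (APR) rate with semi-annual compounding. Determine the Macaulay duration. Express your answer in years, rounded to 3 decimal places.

4.304 years

Periodic yield y = 0.00725. Discount each cash flow and weight by its period:
  t   CF        PV=CF/(1+0.00725)^t    t·PV
  1       212.50       210.9705       210.9705
  2       212.50       209.4519       418.9039
  3       212.50       207.9443       623.8330
  4       212.50       206.4476       825.7904
  5       212.50       204.9616     1,024.8081
  6       212.50       203.4863     1,220.9181
  7       212.50       202.0217     1,414.1518
  8       212.50       200.5676     1,604.5406
  9       212.50       199.1239     1,792.1153
  10    5,212.50     4,849.2359    48,492.3585
  Σ                  6,694.2114    57,628.3903
Price P = Σ PV = 6,694.2114.
Macaulay duration = Σ(t·PV) / P = 57,628.3903 / 6,694.2114 = 8.60869 half-year periods.
In years: 8.60869 / 2 = 4.30434 years.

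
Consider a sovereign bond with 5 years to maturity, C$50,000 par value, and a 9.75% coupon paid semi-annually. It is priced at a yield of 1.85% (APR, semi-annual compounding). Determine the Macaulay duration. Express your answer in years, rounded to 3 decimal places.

4.229 years

Periodic yield y = 0.00925. Discount each cash flow and weight by its period:
  t   CF        PV=CF/(1+0.00925)^t    t·PV
  1     2,437.50     2,415.1598     2,415.1598
  2     2,437.50     2,393.0243     4,786.0486
  3     2,437.50     2,371.0917     7,113.2751
  4     2,437.50     2,349.3601     9,397.4405
  5     2,437.50     2,327.8277    11,639.1386
  6     2,437.50     2,306.4927    13,838.9559
  7     2,437.50     2,285.3531    15,997.4720
  8     2,437.50     2,264.4074    18,115.2590
  9     2,437.50     2,243.6536    20,192.8822
  10   52,437.50    47,824.9360   478,249.3598
  Σ                 68,781.3063   581,744.9913
Price P = Σ PV = 68,781.3063.
Macaulay duration = Σ(t·PV) / P = 581,744.9913 / 68,781.3063 = 8.45789 half-year periods.
In years: 8.45789 / 2 = 4.22895 years.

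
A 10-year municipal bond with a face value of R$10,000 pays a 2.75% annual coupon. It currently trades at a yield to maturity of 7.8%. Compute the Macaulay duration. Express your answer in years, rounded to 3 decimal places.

Periodic yield y = 0.078. Discount each cash flow and weight by its year:
  t   CF        PV=CF/(1+0.078)^t    t·PV
  1       275.00       255.1020       255.1020
  2       275.00       236.6438       473.2876
  3       275.00       219.5212       658.5635
  4       275.00       203.6375       814.5498
  5       275.00       188.9030       944.5151
  6       275.00       175.2347     1,051.4082
  7       275.00       162.5554     1,137.8877
  8       275.00       150.7935     1,206.3480
  9       275.00       139.8826     1,258.9438
  10   10,275.00     4,848.3529    48,483.5288
  Σ                  6,580.6266    56,284.1347
Price P = Σ PV = 6,580.6266.
Macaulay duration = Σ(t·PV) / P = 56,284.1347 / 6,580.6266 = 8.55301 years.

8.553 years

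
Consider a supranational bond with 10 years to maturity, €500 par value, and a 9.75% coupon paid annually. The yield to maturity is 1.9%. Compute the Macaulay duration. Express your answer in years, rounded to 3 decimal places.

7.602 years

Periodic yield y = 0.019. Discount each cash flow and weight by its year:
  t   CF        PV=CF/(1+0.019)^t    t·PV
  1        48.75        47.8410        47.8410
  2        48.75        46.9490        93.8980
  3        48.75        46.0736       138.2208
  4        48.75        45.2145       180.8581
  5        48.75        44.3715       221.8573
  6        48.75        43.5441       261.2647
  7        48.75        42.7322       299.1255
  8        48.75        41.9354       335.4835
  9        48.75        41.1535       370.3817
  10      548.75       454.6034     4,546.0341
  Σ                    854.4183     6,494.9646
Price P = Σ PV = 854.4183.
Macaulay duration = Σ(t·PV) / P = 6,494.9646 / 854.4183 = 7.60162 years.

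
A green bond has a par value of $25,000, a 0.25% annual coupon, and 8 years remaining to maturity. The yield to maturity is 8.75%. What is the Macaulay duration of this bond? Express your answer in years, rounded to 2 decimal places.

7.90 years

Periodic yield y = 0.0875. Discount each cash flow and weight by its year:
  t   CF        PV=CF/(1+0.0875)^t    t·PV
  1        62.50        57.4713        57.4713
  2        62.50        52.8471       105.6943
  3        62.50        48.5951       145.7852
  4        62.50        44.6851       178.7405
  5        62.50        41.0898       205.4488
  6        62.50        37.7837       226.7022
  7        62.50        34.7436       243.2054
  8    25,062.50    12,811.2134   102,489.7071
  Σ                 13,128.4291   103,652.7547
Price P = Σ PV = 13,128.4291.
Macaulay duration = Σ(t·PV) / P = 103,652.7547 / 13,128.4291 = 7.89529 years.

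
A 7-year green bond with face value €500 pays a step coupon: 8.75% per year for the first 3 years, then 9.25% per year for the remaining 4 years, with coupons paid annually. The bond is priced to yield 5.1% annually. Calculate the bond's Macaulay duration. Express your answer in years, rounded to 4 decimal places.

Periodic yield y = 0.051. Discount each cash flow and weight by its year:
  t   CF        PV=CF/(1+0.051)^t    t·PV
  1        43.75        41.6270        41.6270
  2        43.75        39.6071        79.2141
  3        43.75        37.6851       113.0554
  4        46.25        37.9054       151.6215
  5        46.25        36.0660       180.3301
  6        46.25        34.3159       205.8954
  7       546.25       385.6314     2,699.4201
  Σ                    612.8379     3,471.1636
Price P = Σ PV = 612.8379.
Macaulay duration = Σ(t·PV) / P = 3,471.1636 / 612.8379 = 5.66408 years.

5.6641 years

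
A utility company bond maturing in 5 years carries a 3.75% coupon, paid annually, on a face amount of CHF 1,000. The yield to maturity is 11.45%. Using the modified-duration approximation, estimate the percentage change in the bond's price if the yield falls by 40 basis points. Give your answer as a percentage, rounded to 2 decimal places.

Periodic yield y = 0.1145. Modified duration first:
  t   CF        PV=CF/(1+0.1145)^t    t·PV
  1        37.50        33.6474        33.6474
  2        37.50        30.1906        60.3811
  3        37.50        27.0889        81.2666
  4        37.50        24.3059        97.2234
  5     1,037.50       603.3756     3,016.8780
  Σ                    718.6083     3,289.3965
P = 718.6083; D_Mac = 4.57745 yrs; D_mod = 4.57745/(1+0.1145) = 4.10718 yrs.
ΔP/P ≈ -D_mod · Δy = -4.10718 × (-0.004) = +0.016429 = +1.6429%.

+1.64%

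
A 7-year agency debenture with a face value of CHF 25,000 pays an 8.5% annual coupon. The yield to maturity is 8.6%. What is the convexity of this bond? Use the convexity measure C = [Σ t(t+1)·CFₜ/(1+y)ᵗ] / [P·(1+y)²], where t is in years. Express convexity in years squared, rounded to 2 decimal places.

With y = 0.086:
  t   CF        PV=CF/(1+0.086)^t    t·PV        t(t+1)·PV
  1     2,125.00     1,956.7219     1,956.7219       3,913.4438
  2     2,125.00     1,801.7697     3,603.5394      10,810.6183
  3     2,125.00     1,659.0881     4,977.2644      19,909.0577
  4     2,125.00     1,527.7055     6,110.8219      30,554.1094
  5     2,125.00     1,406.7270     7,033.6348      42,201.8085
  6     2,125.00     1,295.3287     7,771.9721      54,403.8047
  7    27,125.00    15,225.1286   106,575.9003     852,607.2025
  Σ                 24,872.4695   138,029.8548   1,014,400.0450
P = 24,872.4695.
Convexity = Σ t(t+1)·PV / [P·(1+y)²] = 1,014,400.0450 / (24,872.4695 × 1.179396) = 34.58045.

34.58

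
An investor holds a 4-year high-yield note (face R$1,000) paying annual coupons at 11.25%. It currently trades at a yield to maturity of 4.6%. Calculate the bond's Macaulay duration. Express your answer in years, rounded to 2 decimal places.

3.49 years

Periodic yield y = 0.046. Discount each cash flow and weight by its year:
  t   CF        PV=CF/(1+0.046)^t    t·PV
  1       112.50       107.5526       107.5526
  2       112.50       102.8227       205.6455
  3       112.50        98.3009       294.9027
  4     1,112.50       929.3371     3,717.3485
  Σ                  1,238.0133     4,325.4492
Price P = Σ PV = 1,238.0133.
Macaulay duration = Σ(t·PV) / P = 4,325.4492 / 1,238.0133 = 3.49386 years.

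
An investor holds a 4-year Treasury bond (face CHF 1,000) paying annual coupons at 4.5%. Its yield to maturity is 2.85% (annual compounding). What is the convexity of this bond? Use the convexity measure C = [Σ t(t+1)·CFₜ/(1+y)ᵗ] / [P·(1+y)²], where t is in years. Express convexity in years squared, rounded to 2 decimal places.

With y = 0.0285:
  t   CF        PV=CF/(1+0.0285)^t    t·PV        t(t+1)·PV
  1        45.00        43.7530        43.7530          87.5061
  2        45.00        42.5406        85.0813         255.2438
  3        45.00        41.3618       124.0855         496.3418
  4     1,045.00       933.8973     3,735.5891      18,677.9454
  Σ                  1,061.5528     3,988.5088      19,517.0371
P = 1,061.5528.
Convexity = Σ t(t+1)·PV / [P·(1+y)²] = 19,517.0371 / (1,061.5528 × 1.057812) = 17.38056.

17.38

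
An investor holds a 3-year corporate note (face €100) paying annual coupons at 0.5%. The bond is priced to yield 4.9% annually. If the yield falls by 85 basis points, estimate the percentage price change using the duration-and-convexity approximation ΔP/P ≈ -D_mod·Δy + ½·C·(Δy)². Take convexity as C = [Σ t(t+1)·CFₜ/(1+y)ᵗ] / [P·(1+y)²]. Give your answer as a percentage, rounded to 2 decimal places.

+2.46%

With y = 0.049:
  t   CF        PV=CF/(1+0.049)^t    t·PV        t(t+1)·PV
  1         0.50         0.4766         0.4766           0.9533
  2         0.50         0.4544         0.9088           2.7263
  3       100.50        87.0642       261.1926       1,044.7704
  Σ                     87.9952       262.5780       1,048.4499
P = 87.9952; D_Mac = 2.98400 yrs; D_mod = 2.84462 yrs; C = 10.82774.
Duration effect: -2.84462 × (-0.0085) = +0.024179
Convexity effect: 0.5 × 10.82774 × (-0.0085)² = +0.0003912
ΔP/P ≈ +0.024179 + 0.0003912 = +0.024570 = +2.4570%.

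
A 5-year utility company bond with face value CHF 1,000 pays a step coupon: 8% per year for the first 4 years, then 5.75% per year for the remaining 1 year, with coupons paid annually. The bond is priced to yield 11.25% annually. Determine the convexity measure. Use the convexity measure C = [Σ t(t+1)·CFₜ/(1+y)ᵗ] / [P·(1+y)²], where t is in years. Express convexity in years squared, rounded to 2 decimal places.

19.46

With y = 0.1125:
  t   CF        PV=CF/(1+0.1125)^t    t·PV        t(t+1)·PV
  1        80.00        71.9101        71.9101         143.8202
  2        80.00        64.6383       129.2766         387.8298
  3        80.00        58.1018       174.3055         697.2221
  4        80.00        52.2264       208.9055       1,044.5276
  5     1,057.50       620.5550     3,102.7750      18,616.6499
  Σ                    867.4316     3,687.1728      20,890.0497
P = 867.4316.
Convexity = Σ t(t+1)·PV / [P·(1+y)²] = 20,890.0497 / (867.4316 × 1.237656) = 19.45827.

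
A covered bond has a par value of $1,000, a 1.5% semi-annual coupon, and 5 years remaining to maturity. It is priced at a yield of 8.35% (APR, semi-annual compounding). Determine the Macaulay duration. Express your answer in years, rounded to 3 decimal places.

4.799 years

Periodic yield y = 0.04175. Discount each cash flow and weight by its period:
  t   CF        PV=CF/(1+0.04175)^t    t·PV
  1         7.50         7.1994         7.1994
  2         7.50         6.9109        13.8218
  3         7.50         6.6339        19.9018
  4         7.50         6.3681        25.4722
  5         7.50         6.1128        30.5642
  6         7.50         5.8679        35.2072
  7         7.50         5.6327        39.4289
  8         7.50         5.4070        43.2557
  9         7.50         5.1903        46.7124
  10    1,007.50       669.2833     6,692.8326
  Σ                    724.6062     6,954.3963
Price P = Σ PV = 724.6062.
Macaulay duration = Σ(t·PV) / P = 6,954.3963 / 724.6062 = 9.59748 half-year periods.
In years: 9.59748 / 2 = 4.79874 years.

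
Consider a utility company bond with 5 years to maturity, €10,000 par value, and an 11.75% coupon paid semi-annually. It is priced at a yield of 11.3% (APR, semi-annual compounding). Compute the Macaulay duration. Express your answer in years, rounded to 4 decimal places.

3.9296 years

Periodic yield y = 0.0565. Discount each cash flow and weight by its period:
  t   CF        PV=CF/(1+0.0565)^t    t·PV
  1       587.50       556.0814       556.0814
  2       587.50       526.3430     1,052.6860
  3       587.50       498.1950     1,494.5850
  4       587.50       471.5523     1,886.2092
  5       587.50       446.3344     2,231.6720
  6       587.50       422.4651     2,534.7907
  7       587.50       399.8723     2,799.1064
  8       587.50       378.4878     3,027.9022
  9       587.50       358.2468     3,224.2215
  10   10,587.50     6,110.8048    61,108.0478
  Σ                 10,168.3830    79,915.3022
Price P = Σ PV = 10,168.3830.
Macaulay duration = Σ(t·PV) / P = 79,915.3022 / 10,168.3830 = 7.85919 half-year periods.
In years: 7.85919 / 2 = 3.92960 years.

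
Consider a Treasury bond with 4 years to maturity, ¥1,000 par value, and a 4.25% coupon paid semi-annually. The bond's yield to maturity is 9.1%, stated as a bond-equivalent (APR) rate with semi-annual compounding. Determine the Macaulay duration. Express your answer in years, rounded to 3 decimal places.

3.689 years

Periodic yield y = 0.0455. Discount each cash flow and weight by its period:
  t   CF        PV=CF/(1+0.0455)^t    t·PV
  1        21.25        20.3252        20.3252
  2        21.25        19.4407        38.8813
  3        21.25        18.5946        55.7838
  4        21.25        17.7854        71.1415
  5        21.25        17.0113        85.0567
  6        21.25        16.2710        97.6261
  7        21.25        15.5629       108.9403
  8     1,021.25       715.3849     5,723.0792
  Σ                    840.3760     6,200.8342
Price P = Σ PV = 840.3760.
Macaulay duration = Σ(t·PV) / P = 6,200.8342 / 840.3760 = 7.37864 half-year periods.
In years: 7.37864 / 2 = 3.68932 years.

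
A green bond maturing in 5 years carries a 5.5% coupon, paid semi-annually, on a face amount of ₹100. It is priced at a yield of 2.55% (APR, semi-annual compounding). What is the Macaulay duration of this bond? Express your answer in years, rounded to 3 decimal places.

Periodic yield y = 0.01275. Discount each cash flow and weight by its period:
  t   CF        PV=CF/(1+0.01275)^t    t·PV
  1         2.75         2.7154         2.7154
  2         2.75         2.6812         5.3624
  3         2.75         2.6474         7.9423
  4         2.75         2.6141        10.4564
  5         2.75         2.5812        12.9060
  6         2.75         2.5487        15.2922
  7         2.75         2.5166        17.6163
  8         2.75         2.4849        19.8795
  9         2.75         2.4536        22.0828
  10      102.75        90.5231       905.2308
  Σ                    113.7663     1,019.4841
Price P = Σ PV = 113.7663.
Macaulay duration = Σ(t·PV) / P = 1,019.4841 / 113.7663 = 8.96121 half-year periods.
In years: 8.96121 / 2 = 4.48061 years.

4.481 years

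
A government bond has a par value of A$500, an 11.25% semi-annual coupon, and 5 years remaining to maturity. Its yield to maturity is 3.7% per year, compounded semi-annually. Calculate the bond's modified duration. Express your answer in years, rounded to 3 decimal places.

4.043 years

Periodic yield y = 0.0185. First find Macaulay duration:
  t   CF        PV=CF/(1+0.0185)^t    t·PV
  1       28.125        27.6141        27.6141
  2       28.125        27.1126        54.2251
  3       28.125        26.6201        79.8603
  4       28.125        26.1366       104.5462
  5       28.125        25.6618       128.3091
  6       28.125        25.1957       151.1742
  7       28.125        24.7380       173.1663
  8       28.125        24.2887       194.3096
  9       28.125        23.8475       214.6277
  10     528.125       439.6696     4,396.6955
  Σ                    670.8847     5,524.5281
P = 670.8847; Macaulay duration = 5,524.5281 / 670.8847 = 8.23469 half-year periods = 4.11735 years.
Modified duration = D_Mac / (1 + y) = 4.11735 / 1.0185 = 4.04256 years.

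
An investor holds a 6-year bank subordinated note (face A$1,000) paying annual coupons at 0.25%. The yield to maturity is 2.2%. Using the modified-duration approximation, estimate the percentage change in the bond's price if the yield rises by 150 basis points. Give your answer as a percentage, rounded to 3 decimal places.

Periodic yield y = 0.022. Modified duration first:
  t   CF        PV=CF/(1+0.022)^t    t·PV
  1         2.50         2.4462         2.4462
  2         2.50         2.3935         4.7871
  3         2.50         2.3420         7.0260
  4         2.50         2.2916         9.1663
  5         2.50         2.2423        11.2113
  6     1,002.50       879.7900     5,278.7398
  Σ                    891.5055     5,313.3767
P = 891.5055; D_Mac = 5.96000 yrs; D_mod = 5.96000/(1+0.022) = 5.83171 yrs.
ΔP/P ≈ -D_mod · Δy = -5.83171 × (+0.015) = -0.087476 = -8.7476%.

-8.748%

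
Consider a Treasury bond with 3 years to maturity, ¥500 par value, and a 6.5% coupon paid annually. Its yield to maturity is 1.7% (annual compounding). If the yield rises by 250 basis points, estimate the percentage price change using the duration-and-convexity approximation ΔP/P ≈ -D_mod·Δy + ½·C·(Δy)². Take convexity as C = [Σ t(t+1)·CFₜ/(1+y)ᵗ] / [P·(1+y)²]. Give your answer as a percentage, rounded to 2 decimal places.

With y = 0.017:
  t   CF        PV=CF/(1+0.017)^t    t·PV        t(t+1)·PV
  1        32.50        31.9567        31.9567          63.9135
  2        32.50        31.4226        62.8451         188.5353
  3       532.50       506.2403     1,518.7210       6,074.8841
  Σ                    569.6196     1,613.5229       6,327.3329
P = 569.6196; D_Mac = 2.83263 yrs; D_mod = 2.78528 yrs; C = 10.73974.
Duration effect: -2.78528 × (+0.025) = -0.069632
Convexity effect: 0.5 × 10.73974 × (0.025)² = +0.0033562
ΔP/P ≈ -0.069632 + 0.0033562 = -0.066276 = -6.6276%.

-6.63%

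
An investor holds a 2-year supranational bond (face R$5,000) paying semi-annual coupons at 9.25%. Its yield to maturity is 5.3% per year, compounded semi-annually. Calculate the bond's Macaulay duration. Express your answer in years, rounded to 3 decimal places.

Periodic yield y = 0.0265. Discount each cash flow and weight by its period:
  t   CF        PV=CF/(1+0.0265)^t    t·PV
  1       231.25       225.2801       225.2801
  2       231.25       219.4643       438.9285
  3       231.25       213.7986       641.3958
  4     5,231.25     4,711.6135    18,846.4541
  Σ                  5,370.1565    20,152.0586
Price P = Σ PV = 5,370.1565.
Macaulay duration = Σ(t·PV) / P = 20,152.0586 / 5,370.1565 = 3.75260 half-year periods.
In years: 3.75260 / 2 = 1.87630 years.

1.876 years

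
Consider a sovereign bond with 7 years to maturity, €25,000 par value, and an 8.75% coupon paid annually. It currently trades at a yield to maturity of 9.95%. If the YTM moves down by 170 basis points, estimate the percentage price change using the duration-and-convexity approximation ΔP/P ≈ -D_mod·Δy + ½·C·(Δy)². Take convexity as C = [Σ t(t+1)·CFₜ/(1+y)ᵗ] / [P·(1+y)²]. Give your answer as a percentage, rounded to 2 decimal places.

With y = 0.0995:
  t   CF        PV=CF/(1+0.0995)^t    t·PV        t(t+1)·PV
  1     2,187.50     1,989.5407     1,989.5407       3,979.0814
  2     2,187.50     1,809.4959     3,618.9917      10,856.9752
  3     2,187.50     1,645.7443     4,937.2329      19,748.9316
  4     2,187.50     1,496.8116     5,987.2462      29,936.2311
  5     2,187.50     1,361.3566     6,806.7829      40,840.6972
  6     2,187.50     1,238.1597     7,428.9581      52,002.7068
  7    27,187.50    13,995.9583    97,971.7078     783,773.6622
  Σ                 23,537.0669   128,740.4603     941,138.2856
P = 23,537.0669; D_Mac = 5.46969 yrs; D_mod = 4.97471 yrs; C = 33.07582.
Duration effect: -4.97471 × (-0.017) = +0.084570
Convexity effect: 0.5 × 33.07582 × (-0.017)² = +0.0047795
ΔP/P ≈ +0.084570 + 0.0047795 = +0.089349 = +8.9349%.

+8.93%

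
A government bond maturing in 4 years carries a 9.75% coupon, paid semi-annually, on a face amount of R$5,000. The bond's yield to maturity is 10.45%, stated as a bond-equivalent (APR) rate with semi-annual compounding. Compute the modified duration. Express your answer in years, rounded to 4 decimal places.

3.2297 years

Periodic yield y = 0.05225. First find Macaulay duration:
  t   CF        PV=CF/(1+0.05225)^t    t·PV
  1       243.75       231.6465       231.6465
  2       243.75       220.1440       440.2879
  3       243.75       209.2126       627.6378
  4       243.75       198.8240       795.2961
  5       243.75       188.9513       944.7566
  6       243.75       179.5689     1,077.4131
  7       243.75       170.6523     1,194.5659
  8     5,243.75     3,488.9159    27,911.3273
  Σ                  4,887.9154    33,222.9313
P = 4,887.9154; Macaulay duration = 33,222.9313 / 4,887.9154 = 6.79695 half-year periods = 3.39848 years.
Modified duration = D_Mac / (1 + y) = 3.39848 / 1.05225 = 3.22972 years.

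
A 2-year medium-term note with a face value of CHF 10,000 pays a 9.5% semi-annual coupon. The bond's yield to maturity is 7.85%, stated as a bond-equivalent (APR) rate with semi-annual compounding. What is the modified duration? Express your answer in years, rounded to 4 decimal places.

1.7996 years

Periodic yield y = 0.03925. First find Macaulay duration:
  t   CF        PV=CF/(1+0.03925)^t    t·PV
  1       475.00       457.0604       457.0604
  2       475.00       439.7983       879.5966
  3       475.00       423.1882     1,269.5645
  4    10,475.00     8,979.9496    35,919.7984
  Σ                 10,299.9964    38,526.0198
P = 10,299.9964; Macaulay duration = 38,526.0198 / 10,299.9964 = 3.74039 half-year periods = 1.87020 years.
Modified duration = D_Mac / (1 + y) = 1.87020 / 1.03925 = 1.79956 years.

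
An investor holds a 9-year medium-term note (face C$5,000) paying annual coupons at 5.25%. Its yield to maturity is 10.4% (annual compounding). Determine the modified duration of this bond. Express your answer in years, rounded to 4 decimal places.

6.3815 years

Periodic yield y = 0.104. First find Macaulay duration:
  t   CF        PV=CF/(1+0.104)^t    t·PV
  1       262.50       237.7717       237.7717
  2       262.50       215.3730       430.7459
  3       262.50       195.0842       585.2526
  4       262.50       176.7067       706.8268
  5       262.50       160.0604       800.3021
  6       262.50       144.9823       869.8936
  7       262.50       131.3245       919.2716
  8       262.50       118.9534       951.6269
  9     5,262.50     2,160.0830    19,440.7474
  Σ                  3,540.3392    24,942.4386
P = 3,540.3392; Macaulay duration = 24,942.4386 / 3,540.3392 = 7.04521 years.
Modified duration = D_Mac / (1 + y) = 7.04521 / 1.104 = 6.38153 years.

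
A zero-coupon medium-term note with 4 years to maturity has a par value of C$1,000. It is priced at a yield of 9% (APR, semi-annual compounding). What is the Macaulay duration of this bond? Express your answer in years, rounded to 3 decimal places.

A zero-coupon bond has a single cash flow at maturity, so its Macaulay duration equals its maturity: 4 years.
(Equivalently: 8 semi-annual periods ÷ 2 = 4 years.)

4.000 years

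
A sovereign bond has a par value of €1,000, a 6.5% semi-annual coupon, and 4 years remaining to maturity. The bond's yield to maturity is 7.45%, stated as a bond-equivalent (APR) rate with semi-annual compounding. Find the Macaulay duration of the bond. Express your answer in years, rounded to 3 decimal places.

Periodic yield y = 0.03725. Discount each cash flow and weight by its period:
  t   CF        PV=CF/(1+0.03725)^t    t·PV
  1        32.50        31.3329        31.3329
  2        32.50        30.2076        60.4152
  3        32.50        29.1228        87.3684
  4        32.50        28.0769       112.3077
  5        32.50        27.0686       135.3431
  6        32.50        26.0965       156.5792
  7        32.50        25.1593       176.1154
  8     1,032.50       770.5885     6,164.7078
  Σ                    967.6532     6,924.1697
Price P = Σ PV = 967.6532.
Macaulay duration = Σ(t·PV) / P = 6,924.1697 / 967.6532 = 7.15563 half-year periods.
In years: 7.15563 / 2 = 3.57782 years.

3.578 years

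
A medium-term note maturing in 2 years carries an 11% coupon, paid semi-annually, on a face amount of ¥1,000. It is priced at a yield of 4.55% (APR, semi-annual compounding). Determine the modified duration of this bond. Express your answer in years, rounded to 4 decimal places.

Periodic yield y = 0.02275. First find Macaulay duration:
  t   CF        PV=CF/(1+0.02275)^t    t·PV
  1        55.00        53.7766        53.7766
  2        55.00        52.5804       105.1608
  3        55.00        51.4108       154.2324
  4     1,055.00       964.2164     3,856.8655
  Σ                  1,121.9841     4,170.0352
P = 1,121.9841; Macaulay duration = 4,170.0352 / 1,121.9841 = 3.71666 half-year periods = 1.85833 years.
Modified duration = D_Mac / (1 + y) = 1.85833 / 1.02275 = 1.81699 years.

1.8170 years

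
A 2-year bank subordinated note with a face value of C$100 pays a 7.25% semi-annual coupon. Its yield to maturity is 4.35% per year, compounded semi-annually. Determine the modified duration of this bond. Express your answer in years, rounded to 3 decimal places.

Periodic yield y = 0.02175. First find Macaulay duration:
  t   CF        PV=CF/(1+0.02175)^t    t·PV
  1        3.625         3.5478         3.5478
  2        3.625         3.4723         6.9446
  3        3.625         3.3984        10.1952
  4      103.625        95.0793       380.3172
  Σ                    105.4978       401.0048
P = 105.4978; Macaulay duration = 401.0048 / 105.4978 = 3.80107 half-year periods = 1.90054 years.
Modified duration = D_Mac / (1 + y) = 1.90054 / 1.02175 = 1.86008 years.

1.860 years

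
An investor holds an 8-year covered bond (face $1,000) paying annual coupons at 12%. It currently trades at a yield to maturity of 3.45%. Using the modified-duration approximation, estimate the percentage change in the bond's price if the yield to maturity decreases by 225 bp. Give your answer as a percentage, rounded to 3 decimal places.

Periodic yield y = 0.0345. Modified duration first:
  t   CF        PV=CF/(1+0.0345)^t    t·PV
  1       120.00       115.9981       115.9981
  2       120.00       112.1296       224.2592
  3       120.00       108.3901       325.1704
  4       120.00       104.7754       419.1015
  5       120.00       101.2812       506.4059
  6       120.00        97.9035       587.4211
  7       120.00        94.6385       662.4694
  8     1,120.00       853.8352     6,830.6817
  Σ                  1,588.9516     9,671.5073
P = 1,588.9516; D_Mac = 6.08672 yrs; D_mod = 6.08672/(1+0.0345) = 5.88373 yrs.
ΔP/P ≈ -D_mod · Δy = -5.88373 × (-0.0225) = +0.132384 = +13.2384%.

+13.238%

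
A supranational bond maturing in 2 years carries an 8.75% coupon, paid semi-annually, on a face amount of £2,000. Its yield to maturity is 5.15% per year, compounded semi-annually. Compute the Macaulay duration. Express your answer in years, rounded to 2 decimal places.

1.88 years

Periodic yield y = 0.02575. Discount each cash flow and weight by its period:
  t   CF        PV=CF/(1+0.02575)^t    t·PV
  1        87.50        85.3034        85.3034
  2        87.50        83.1620       166.3240
  3        87.50        81.0744       243.2231
  4     2,087.50     1,885.6469     7,542.5878
  Σ                  2,135.1867     8,037.4383
Price P = Σ PV = 2,135.1867.
Macaulay duration = Σ(t·PV) / P = 8,037.4383 / 2,135.1867 = 3.76428 half-year periods.
In years: 3.76428 / 2 = 1.88214 years.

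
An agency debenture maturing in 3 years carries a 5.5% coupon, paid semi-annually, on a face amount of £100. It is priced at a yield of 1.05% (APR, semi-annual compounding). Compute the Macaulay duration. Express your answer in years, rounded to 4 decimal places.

2.8199 years

Periodic yield y = 0.00525. Discount each cash flow and weight by its period:
  t   CF        PV=CF/(1+0.00525)^t    t·PV
  1         2.75         2.7356         2.7356
  2         2.75         2.7214         5.4427
  3         2.75         2.7071         8.1214
  4         2.75         2.6930        10.7720
  5         2.75         2.6789        13.3947
  6       102.75        99.5720       597.4322
  Σ                    113.1081       637.8986
Price P = Σ PV = 113.1081.
Macaulay duration = Σ(t·PV) / P = 637.8986 / 113.1081 = 5.63973 half-year periods.
In years: 5.63973 / 2 = 2.81986 years.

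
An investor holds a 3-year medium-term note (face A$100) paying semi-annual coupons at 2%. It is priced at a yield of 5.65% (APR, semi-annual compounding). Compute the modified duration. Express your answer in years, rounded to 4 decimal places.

2.8416 years

Periodic yield y = 0.02825. First find Macaulay duration:
  t   CF        PV=CF/(1+0.02825)^t    t·PV
  1         1.00         0.9725         0.9725
  2         1.00         0.9458         1.8916
  3         1.00         0.9198         2.7595
  4         1.00         0.8946         3.5782
  5         1.00         0.8700         4.3499
  6       101.00        85.4533       512.7201
  Σ                     90.0560       526.2717
P = 90.0560; Macaulay duration = 526.2717 / 90.0560 = 5.84383 half-year periods = 2.92191 years.
Modified duration = D_Mac / (1 + y) = 2.92191 / 1.02825 = 2.84164 years.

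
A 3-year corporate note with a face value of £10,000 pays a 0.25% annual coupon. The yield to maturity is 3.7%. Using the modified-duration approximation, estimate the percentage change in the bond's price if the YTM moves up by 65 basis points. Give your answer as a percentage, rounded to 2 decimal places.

-1.88%

Periodic yield y = 0.037. Modified duration first:
  t   CF        PV=CF/(1+0.037)^t    t·PV
  1        25.00        24.1080        24.1080
  2        25.00        23.2478        46.4957
  3    10,025.00     8,989.7603    26,969.2809
  Σ                  9,037.1161    27,039.8846
P = 9,037.1161; D_Mac = 2.99209 yrs; D_mod = 2.99209/(1+0.037) = 2.88533 yrs.
ΔP/P ≈ -D_mod · Δy = -2.88533 × (+0.0065) = -0.018755 = -1.8755%.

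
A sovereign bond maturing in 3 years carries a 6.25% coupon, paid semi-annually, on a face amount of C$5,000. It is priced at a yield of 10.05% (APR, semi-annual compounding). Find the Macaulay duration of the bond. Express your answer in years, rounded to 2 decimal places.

2.77 years

Periodic yield y = 0.05025. Discount each cash flow and weight by its period:
  t   CF        PV=CF/(1+0.05025)^t    t·PV
  1       156.25       148.7741       148.7741
  2       156.25       141.6559       283.3118
  3       156.25       134.8783       404.6348
  4       156.25       128.4249       513.6996
  5       156.25       122.2803       611.4016
  6     5,156.25     3,842.1810    23,053.0862
  Σ                  4,518.1945    25,014.9082
Price P = Σ PV = 4,518.1945.
Macaulay duration = Σ(t·PV) / P = 25,014.9082 / 4,518.1945 = 5.53648 half-year periods.
In years: 5.53648 / 2 = 2.76824 years.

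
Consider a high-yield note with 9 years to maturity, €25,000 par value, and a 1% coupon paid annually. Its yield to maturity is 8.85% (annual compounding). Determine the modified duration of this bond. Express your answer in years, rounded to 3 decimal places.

Periodic yield y = 0.0885. First find Macaulay duration:
  t   CF        PV=CF/(1+0.0885)^t    t·PV
  1       250.00       229.6739       229.6739
  2       250.00       211.0003       422.0007
  3       250.00       193.8450       581.5351
  4       250.00       178.0846       712.3383
  5       250.00       163.6055       818.0274
  6       250.00       150.3036       901.8217
  7       250.00       138.0832       966.5827
  8       250.00       126.8564     1,014.8516
  9    25,250.00    11,770.7865   105,937.0784
  Σ                 13,162.2391   111,583.9096
P = 13,162.2391; Macaulay duration = 111,583.9096 / 13,162.2391 = 8.47758 years.
Modified duration = D_Mac / (1 + y) = 8.47758 / 1.0885 = 7.78831 years.

7.788 years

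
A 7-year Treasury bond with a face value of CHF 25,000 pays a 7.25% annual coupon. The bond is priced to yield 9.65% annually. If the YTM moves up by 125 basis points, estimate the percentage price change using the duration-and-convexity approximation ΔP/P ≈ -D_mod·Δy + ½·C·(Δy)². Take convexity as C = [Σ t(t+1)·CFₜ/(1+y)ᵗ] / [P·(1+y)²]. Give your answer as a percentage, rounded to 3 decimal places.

With y = 0.0965:
  t   CF        PV=CF/(1+0.0965)^t    t·PV        t(t+1)·PV
  1     1,812.50     1,652.9868     1,652.9868       3,305.9736
  2     1,812.50     1,507.5119     3,015.0238       9,045.0713
  3     1,812.50     1,374.8398     4,124.5195      16,498.0780
  4     1,812.50     1,253.8439     5,015.3756      25,076.8780
  5     1,812.50     1,143.4965     5,717.4824      34,304.8946
  6     1,812.50     1,042.8605     6,257.1627      43,800.1391
  7    26,812.50    14,069.4415    98,486.0904     787,888.7229
  Σ                 22,044.9808   124,268.6412     919,919.7575
P = 22,044.9808; D_Mac = 5.63705 yrs; D_mod = 5.14095 yrs; C = 34.70747.
Duration effect: -5.14095 × (+0.0125) = -0.064262
Convexity effect: 0.5 × 34.70747 × (0.0125)² = +0.0027115
ΔP/P ≈ -0.064262 + 0.0027115 = -0.061550 = -6.1550%.

-6.155%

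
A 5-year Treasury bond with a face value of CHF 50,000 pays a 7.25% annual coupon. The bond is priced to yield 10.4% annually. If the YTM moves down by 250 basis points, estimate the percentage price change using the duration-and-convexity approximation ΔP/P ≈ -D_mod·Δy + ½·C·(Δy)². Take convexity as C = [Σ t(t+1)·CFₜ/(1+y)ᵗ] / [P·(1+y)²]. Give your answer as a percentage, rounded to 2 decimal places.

With y = 0.104:
  t   CF        PV=CF/(1+0.104)^t    t·PV        t(t+1)·PV
  1     3,625.00     3,283.5145     3,283.5145       6,567.0290
  2     3,625.00     2,974.1979     5,948.3958      17,845.1875
  3     3,625.00     2,694.0198     8,082.0595      32,328.2382
  4     3,625.00     2,440.2354     9,760.9415      48,804.7074
  5    53,625.00    32,698.0564   163,490.2819     980,941.6912
  Σ                 44,090.0240   190,565.1932   1,086,486.8531
P = 44,090.0240; D_Mac = 4.32218 yrs; D_mod = 3.91502 yrs; C = 20.21836.
Duration effect: -3.91502 × (-0.025) = +0.097876
Convexity effect: 0.5 × 20.21836 × (-0.025)² = +0.0063182
ΔP/P ≈ +0.097876 + 0.0063182 = +0.104194 = +10.4194%.

+10.42%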